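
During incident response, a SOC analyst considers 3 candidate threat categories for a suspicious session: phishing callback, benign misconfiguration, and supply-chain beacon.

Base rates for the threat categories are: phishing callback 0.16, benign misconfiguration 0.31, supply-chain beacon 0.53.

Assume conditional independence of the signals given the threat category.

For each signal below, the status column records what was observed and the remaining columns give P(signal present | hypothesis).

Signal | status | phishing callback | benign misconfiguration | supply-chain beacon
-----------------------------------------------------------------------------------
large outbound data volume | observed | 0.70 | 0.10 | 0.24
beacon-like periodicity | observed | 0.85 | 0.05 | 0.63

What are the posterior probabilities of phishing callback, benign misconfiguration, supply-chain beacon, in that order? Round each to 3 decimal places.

Multiply each prior by the joint likelihood of the signal pattern:
  phishing callback: 0.16 × 0.70 × 0.85 = 0.0952
  benign misconfiguration: 0.31 × 0.10 × 0.05 = 0.00155
  supply-chain beacon: 0.53 × 0.24 × 0.63 = 0.080136
The unnormalized weights sum to 0.17689.
P(phishing callback | evidence) = 0.0952 / 0.17689 ≈ 0.538
P(benign misconfiguration | evidence) = 0.00155 / 0.17689 ≈ 0.009
P(supply-chain beacon | evidence) = 0.080136 / 0.17689 ≈ 0.453

0.538, 0.009, 0.453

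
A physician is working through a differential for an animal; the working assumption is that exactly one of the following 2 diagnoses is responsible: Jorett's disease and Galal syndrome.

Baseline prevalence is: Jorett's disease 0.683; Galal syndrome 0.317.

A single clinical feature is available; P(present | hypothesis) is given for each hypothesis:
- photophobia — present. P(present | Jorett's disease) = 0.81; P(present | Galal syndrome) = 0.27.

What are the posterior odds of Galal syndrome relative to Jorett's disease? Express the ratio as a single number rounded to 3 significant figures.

The normalizing constant cancels in an odds ratio, so compute prior × likelihood for the two hypotheses only:
  Galal syndrome: 0.317 × 0.27 = 0.08559
  Jorett's disease: 0.683 × 0.81 = 0.55323
Posterior odds = 0.08559 / 0.55323 ≈ 0.155.

0.155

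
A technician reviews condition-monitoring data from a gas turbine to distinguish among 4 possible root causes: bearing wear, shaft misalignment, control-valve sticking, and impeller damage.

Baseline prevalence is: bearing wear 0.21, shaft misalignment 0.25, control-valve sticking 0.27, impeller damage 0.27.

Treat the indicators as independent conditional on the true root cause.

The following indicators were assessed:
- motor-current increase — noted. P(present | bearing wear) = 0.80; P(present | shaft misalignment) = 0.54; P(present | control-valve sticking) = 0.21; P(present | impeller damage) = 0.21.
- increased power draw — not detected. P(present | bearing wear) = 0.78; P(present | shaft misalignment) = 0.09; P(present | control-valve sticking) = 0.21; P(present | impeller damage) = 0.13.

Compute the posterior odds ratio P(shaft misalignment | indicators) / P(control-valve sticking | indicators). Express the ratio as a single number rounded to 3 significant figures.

2.74

Posterior odds equal prior odds times the likelihood ratio; only the two competing hypotheses matter (using 1 − P(present | H) for each absent indicator).
  shaft misalignment: 0.25 × 0.54 × (1 − 0.09) = 0.12285
  control-valve sticking: 0.27 × 0.21 × (1 − 0.21) = 0.044793
Posterior odds = 0.12285 / 0.044793 ≈ 2.74.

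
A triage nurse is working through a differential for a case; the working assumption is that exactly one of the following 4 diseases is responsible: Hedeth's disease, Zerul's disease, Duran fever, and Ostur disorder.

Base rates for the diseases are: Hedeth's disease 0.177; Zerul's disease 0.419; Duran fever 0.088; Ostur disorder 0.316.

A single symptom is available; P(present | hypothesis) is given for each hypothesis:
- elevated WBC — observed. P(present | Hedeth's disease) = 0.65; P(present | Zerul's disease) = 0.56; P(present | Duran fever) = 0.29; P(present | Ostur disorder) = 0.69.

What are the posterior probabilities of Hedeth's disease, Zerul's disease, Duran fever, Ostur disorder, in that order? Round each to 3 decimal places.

0.194, 0.396, 0.043, 0.368

For each hypothesis, the unnormalized posterior weight is prior × likelihood:
  Hedeth's disease: 0.177 × 0.65 = 0.11505
  Zerul's disease: 0.419 × 0.56 = 0.23464
  Duran fever: 0.088 × 0.29 = 0.02552
  Ostur disorder: 0.316 × 0.69 = 0.21804
The unnormalized weights sum to 0.59325.
P(Hedeth's disease | evidence) = 0.11505 / 0.59325 ≈ 0.194
P(Zerul's disease | evidence) = 0.23464 / 0.59325 ≈ 0.396
P(Duran fever | evidence) = 0.02552 / 0.59325 ≈ 0.043
P(Ostur disorder | evidence) = 0.21804 / 0.59325 ≈ 0.368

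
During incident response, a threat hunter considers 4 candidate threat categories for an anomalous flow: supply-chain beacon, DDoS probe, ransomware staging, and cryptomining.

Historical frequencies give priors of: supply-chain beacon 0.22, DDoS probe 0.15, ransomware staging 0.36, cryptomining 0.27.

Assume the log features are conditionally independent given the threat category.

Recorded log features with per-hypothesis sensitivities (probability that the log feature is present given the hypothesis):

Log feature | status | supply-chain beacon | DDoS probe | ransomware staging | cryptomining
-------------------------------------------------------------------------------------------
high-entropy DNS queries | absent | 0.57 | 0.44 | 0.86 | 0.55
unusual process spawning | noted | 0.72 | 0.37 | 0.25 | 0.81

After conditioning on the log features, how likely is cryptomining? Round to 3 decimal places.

0.468

For each hypothesis, the unnormalized posterior weight is prior × product of the log feature likelihoods (using 1 − P(present | H) for each absent log feature):
  supply-chain beacon: 0.22 × (1 − 0.57) × 0.72 = 0.068112
  DDoS probe: 0.15 × (1 − 0.44) × 0.37 = 0.03108
  ransomware staging: 0.36 × (1 − 0.86) × 0.25 = 0.0126
  cryptomining: 0.27 × (1 − 0.55) × 0.81 = 0.098415
The unnormalized weights sum to 0.21021.
P(cryptomining | evidence) = 0.098415 / 0.21021 ≈ 0.468.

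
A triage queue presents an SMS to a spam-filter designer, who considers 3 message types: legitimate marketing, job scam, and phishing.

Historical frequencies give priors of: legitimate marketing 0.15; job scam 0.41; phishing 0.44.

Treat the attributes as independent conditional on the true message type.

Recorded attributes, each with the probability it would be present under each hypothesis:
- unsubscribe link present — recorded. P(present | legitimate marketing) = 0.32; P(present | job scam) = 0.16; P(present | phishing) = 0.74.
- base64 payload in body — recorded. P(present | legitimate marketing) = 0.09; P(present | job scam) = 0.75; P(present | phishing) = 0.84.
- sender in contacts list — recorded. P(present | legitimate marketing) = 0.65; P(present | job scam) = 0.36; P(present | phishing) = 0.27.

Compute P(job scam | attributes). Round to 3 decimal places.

For each hypothesis, the unnormalized posterior weight is prior × product of the attribute likelihoods:
  legitimate marketing: 0.15 × 0.32 × 0.09 × 0.65 = 0.002808
  job scam: 0.41 × 0.16 × 0.75 × 0.36 = 0.017712
  phishing: 0.44 × 0.74 × 0.84 × 0.27 = 0.073846
Normalizing constant Z = 0.002808 + 0.017712 + 0.073846 = 0.094366.
P(job scam | evidence) = 0.017712 / 0.094366 ≈ 0.188.

0.188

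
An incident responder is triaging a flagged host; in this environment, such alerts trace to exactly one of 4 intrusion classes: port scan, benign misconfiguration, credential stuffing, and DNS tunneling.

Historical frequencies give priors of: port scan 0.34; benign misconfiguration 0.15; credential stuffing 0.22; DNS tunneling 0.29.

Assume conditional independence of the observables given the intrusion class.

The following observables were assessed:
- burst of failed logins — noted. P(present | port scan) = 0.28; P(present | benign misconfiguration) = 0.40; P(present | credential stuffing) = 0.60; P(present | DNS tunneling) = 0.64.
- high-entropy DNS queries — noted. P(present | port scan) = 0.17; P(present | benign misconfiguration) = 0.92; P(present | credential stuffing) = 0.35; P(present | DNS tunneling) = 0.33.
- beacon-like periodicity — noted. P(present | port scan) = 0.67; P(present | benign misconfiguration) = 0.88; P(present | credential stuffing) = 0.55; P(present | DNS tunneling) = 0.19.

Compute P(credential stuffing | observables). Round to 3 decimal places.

0.263

Multiply each prior by the joint likelihood of the observable pattern:
  port scan: 0.34 × 0.28 × 0.17 × 0.67 = 0.010843
  benign misconfiguration: 0.15 × 0.40 × 0.92 × 0.88 = 0.048576
  credential stuffing: 0.22 × 0.60 × 0.35 × 0.55 = 0.02541
  DNS tunneling: 0.29 × 0.64 × 0.33 × 0.19 = 0.011637
The unnormalized weights sum to 0.096466.
P(credential stuffing | evidence) = 0.02541 / 0.096466 ≈ 0.263.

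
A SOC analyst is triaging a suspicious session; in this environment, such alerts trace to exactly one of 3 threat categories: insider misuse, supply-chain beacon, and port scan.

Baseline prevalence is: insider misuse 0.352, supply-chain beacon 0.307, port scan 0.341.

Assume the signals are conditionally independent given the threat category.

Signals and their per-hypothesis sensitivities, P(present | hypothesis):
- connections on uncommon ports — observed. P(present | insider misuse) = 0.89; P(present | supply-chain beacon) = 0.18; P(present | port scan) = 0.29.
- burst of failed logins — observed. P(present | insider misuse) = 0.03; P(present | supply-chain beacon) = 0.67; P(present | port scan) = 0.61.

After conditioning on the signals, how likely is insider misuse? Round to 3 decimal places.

0.088

Multiply each prior by the joint likelihood of the signal pattern:
  insider misuse: 0.352 × 0.89 × 0.03 = 0.0093984
  supply-chain beacon: 0.307 × 0.18 × 0.67 = 0.037024
  port scan: 0.341 × 0.29 × 0.61 = 0.060323
Marginal likelihood of the evidence = 0.10675.
P(insider misuse | evidence) = 0.0093984 / 0.10675 ≈ 0.088.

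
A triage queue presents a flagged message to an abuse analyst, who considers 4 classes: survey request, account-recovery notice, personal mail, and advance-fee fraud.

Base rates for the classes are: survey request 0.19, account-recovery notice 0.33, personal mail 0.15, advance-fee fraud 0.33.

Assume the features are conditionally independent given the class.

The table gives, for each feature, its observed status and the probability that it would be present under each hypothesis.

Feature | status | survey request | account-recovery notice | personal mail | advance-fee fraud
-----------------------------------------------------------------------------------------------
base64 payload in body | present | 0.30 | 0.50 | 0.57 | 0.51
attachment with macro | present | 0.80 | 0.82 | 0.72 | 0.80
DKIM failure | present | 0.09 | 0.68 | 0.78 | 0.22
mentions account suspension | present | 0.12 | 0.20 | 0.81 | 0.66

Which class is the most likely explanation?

Multiply each prior by the joint likelihood of the feature pattern:
  survey request: 0.19 × 0.30 × 0.80 × 0.09 × 0.12 = 0.00049248
  account-recovery notice: 0.33 × 0.50 × 0.82 × 0.68 × 0.20 = 0.018401
  personal mail: 0.15 × 0.57 × 0.72 × 0.78 × 0.81 = 0.038894
  advance-fee fraud: 0.33 × 0.51 × 0.80 × 0.22 × 0.66 = 0.01955
Marginal likelihood of the evidence = 0.077337.
P(survey request | evidence) ≈ 0.00049248 / 0.077337 ≈ 0.006
P(account-recovery notice | evidence) ≈ 0.018401 / 0.077337 ≈ 0.238
P(personal mail | evidence) ≈ 0.038894 / 0.077337 ≈ 0.503
P(advance-fee fraud | evidence) ≈ 0.01955 / 0.077337 ≈ 0.253
The largest is 0.503, so personal mail is most probable.

personal mail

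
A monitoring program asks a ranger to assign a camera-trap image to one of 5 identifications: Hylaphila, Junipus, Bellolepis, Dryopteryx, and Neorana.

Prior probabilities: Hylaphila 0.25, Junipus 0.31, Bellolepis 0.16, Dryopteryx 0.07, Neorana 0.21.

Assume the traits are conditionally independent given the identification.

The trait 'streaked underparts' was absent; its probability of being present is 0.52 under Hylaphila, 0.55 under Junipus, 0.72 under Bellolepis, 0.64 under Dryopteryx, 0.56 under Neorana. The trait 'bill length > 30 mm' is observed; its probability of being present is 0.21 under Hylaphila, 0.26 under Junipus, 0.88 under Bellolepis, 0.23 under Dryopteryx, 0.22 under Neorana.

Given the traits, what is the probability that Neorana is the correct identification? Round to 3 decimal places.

Multiply each prior by the joint likelihood of the trait pattern (using 1 − P(present | H) for each absent trait):
  Hylaphila: 0.25 × (1 − 0.52) × 0.21 = 0.0252
  Junipus: 0.31 × (1 − 0.55) × 0.26 = 0.03627
  Bellolepis: 0.16 × (1 − 0.72) × 0.88 = 0.039424
  Dryopteryx: 0.07 × (1 − 0.64) × 0.23 = 0.005796
  Neorana: 0.21 × (1 − 0.56) × 0.22 = 0.020328
Normalizing constant Z = 0.0252 + 0.03627 + 0.039424 + 0.005796 + 0.020328 = 0.12702.
P(Neorana | evidence) = 0.020328 / 0.12702 ≈ 0.160.

0.160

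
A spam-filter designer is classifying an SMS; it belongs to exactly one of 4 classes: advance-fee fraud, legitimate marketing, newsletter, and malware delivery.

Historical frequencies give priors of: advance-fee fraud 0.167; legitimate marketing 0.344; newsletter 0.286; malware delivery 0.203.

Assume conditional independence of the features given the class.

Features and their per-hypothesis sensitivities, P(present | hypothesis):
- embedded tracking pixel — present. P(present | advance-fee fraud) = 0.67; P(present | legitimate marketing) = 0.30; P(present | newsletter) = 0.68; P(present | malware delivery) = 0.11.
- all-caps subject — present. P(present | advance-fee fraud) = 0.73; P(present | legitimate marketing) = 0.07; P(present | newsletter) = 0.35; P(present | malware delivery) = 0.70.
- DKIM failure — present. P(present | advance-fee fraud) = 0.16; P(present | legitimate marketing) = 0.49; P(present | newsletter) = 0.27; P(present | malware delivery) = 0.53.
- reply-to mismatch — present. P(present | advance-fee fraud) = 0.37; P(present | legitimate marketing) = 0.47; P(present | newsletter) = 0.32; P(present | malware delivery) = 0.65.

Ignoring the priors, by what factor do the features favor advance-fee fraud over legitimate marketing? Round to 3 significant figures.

5.99

The Bayes factor is the ratio of the joint likelihoods of the feature pattern under the two hypotheses.
  advance-fee fraud: 0.67 × 0.73 × 0.16 × 0.37 = 0.028955
  legitimate marketing: 0.30 × 0.07 × 0.49 × 0.47 = 0.0048363
Bayes factor = 0.028955 / 0.0048363 ≈ 5.99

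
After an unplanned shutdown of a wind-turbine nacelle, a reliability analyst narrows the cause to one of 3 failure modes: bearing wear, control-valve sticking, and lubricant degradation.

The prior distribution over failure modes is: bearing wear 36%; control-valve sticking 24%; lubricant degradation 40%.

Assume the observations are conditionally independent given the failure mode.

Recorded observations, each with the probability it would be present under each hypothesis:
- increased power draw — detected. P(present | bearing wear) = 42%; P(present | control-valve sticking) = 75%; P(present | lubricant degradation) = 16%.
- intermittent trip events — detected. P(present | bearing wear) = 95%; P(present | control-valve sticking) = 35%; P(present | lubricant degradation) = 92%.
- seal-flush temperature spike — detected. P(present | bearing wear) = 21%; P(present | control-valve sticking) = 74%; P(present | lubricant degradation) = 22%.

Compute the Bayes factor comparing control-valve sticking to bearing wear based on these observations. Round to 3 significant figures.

Take the product of per-observation likelihoods under each hypothesis, then divide.
  control-valve sticking: 0.75 × 0.35 × 0.74 = 0.19425
  bearing wear: 0.42 × 0.95 × 0.21 = 0.08379
Bayes factor = 0.19425 / 0.08379 ≈ 2.32

2.32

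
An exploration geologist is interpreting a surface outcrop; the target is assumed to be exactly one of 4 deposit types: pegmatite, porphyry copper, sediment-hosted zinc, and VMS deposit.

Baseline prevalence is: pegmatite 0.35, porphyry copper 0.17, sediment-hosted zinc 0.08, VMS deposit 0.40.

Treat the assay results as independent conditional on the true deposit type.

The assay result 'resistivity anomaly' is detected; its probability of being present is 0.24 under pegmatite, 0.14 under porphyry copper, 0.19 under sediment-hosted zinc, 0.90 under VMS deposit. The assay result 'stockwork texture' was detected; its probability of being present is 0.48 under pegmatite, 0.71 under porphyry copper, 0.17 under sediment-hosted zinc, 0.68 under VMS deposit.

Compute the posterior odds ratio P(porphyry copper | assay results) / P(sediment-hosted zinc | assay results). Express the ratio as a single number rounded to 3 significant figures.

Unnormalized posterior weight (prior times the assay result likelihoods) for each of the two hypotheses:
  porphyry copper: 0.17 × 0.14 × 0.71 = 0.016898
  sediment-hosted zinc: 0.08 × 0.19 × 0.17 = 0.002584
Odds(porphyry copper : sediment-hosted zinc) = 0.016898 / 0.002584 ≈ 6.54.

6.54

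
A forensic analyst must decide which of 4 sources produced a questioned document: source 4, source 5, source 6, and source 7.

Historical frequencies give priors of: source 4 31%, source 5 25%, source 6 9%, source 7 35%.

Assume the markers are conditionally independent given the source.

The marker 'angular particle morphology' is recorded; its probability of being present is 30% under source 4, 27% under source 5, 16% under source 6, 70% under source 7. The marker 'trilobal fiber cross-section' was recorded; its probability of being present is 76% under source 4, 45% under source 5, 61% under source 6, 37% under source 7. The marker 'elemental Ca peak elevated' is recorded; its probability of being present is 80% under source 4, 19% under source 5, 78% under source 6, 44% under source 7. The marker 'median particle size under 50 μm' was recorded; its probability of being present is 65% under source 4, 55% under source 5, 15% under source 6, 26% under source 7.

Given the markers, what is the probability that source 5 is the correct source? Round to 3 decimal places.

For each hypothesis, the unnormalized posterior weight is prior × product of the marker likelihoods:
  source 4: 0.31 × 0.30 × 0.76 × 0.80 × 0.65 = 0.036754
  source 5: 0.25 × 0.27 × 0.45 × 0.19 × 0.55 = 0.0031742
  source 6: 0.09 × 0.16 × 0.61 × 0.78 × 0.15 = 0.0010277
  source 7: 0.35 × 0.70 × 0.37 × 0.44 × 0.26 = 0.01037
The unnormalized weights sum to 0.051326.
P(source 5 | evidence) = 0.0031742 / 0.051326 ≈ 0.062.

0.062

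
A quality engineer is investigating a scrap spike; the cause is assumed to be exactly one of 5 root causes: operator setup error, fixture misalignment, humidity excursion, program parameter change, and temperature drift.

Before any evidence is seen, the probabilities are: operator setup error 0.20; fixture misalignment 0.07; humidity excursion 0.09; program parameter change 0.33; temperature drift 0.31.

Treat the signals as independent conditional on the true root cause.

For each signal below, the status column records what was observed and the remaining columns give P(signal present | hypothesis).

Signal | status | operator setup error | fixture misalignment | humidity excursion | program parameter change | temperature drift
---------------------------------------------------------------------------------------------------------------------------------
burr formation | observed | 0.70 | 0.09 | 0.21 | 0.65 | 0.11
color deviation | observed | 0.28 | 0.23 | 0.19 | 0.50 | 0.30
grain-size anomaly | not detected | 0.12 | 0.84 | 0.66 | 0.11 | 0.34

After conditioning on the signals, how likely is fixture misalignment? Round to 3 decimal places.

0.002

For each hypothesis, the unnormalized posterior weight is prior × product of the signal likelihoods (using 1 − P(present | H) for each absent signal):
  operator setup error: 0.20 × 0.70 × 0.28 × (1 − 0.12) = 0.034496
  fixture misalignment: 0.07 × 0.09 × 0.23 × (1 − 0.84) = 0.00023184
  humidity excursion: 0.09 × 0.21 × 0.19 × (1 − 0.66) = 0.0012209
  program parameter change: 0.33 × 0.65 × 0.50 × (1 − 0.11) = 0.095453
  temperature drift: 0.31 × 0.11 × 0.30 × (1 − 0.34) = 0.0067518
Marginal likelihood of the evidence = 0.13815.
P(fixture misalignment | evidence) = 0.00023184 / 0.13815 ≈ 0.002.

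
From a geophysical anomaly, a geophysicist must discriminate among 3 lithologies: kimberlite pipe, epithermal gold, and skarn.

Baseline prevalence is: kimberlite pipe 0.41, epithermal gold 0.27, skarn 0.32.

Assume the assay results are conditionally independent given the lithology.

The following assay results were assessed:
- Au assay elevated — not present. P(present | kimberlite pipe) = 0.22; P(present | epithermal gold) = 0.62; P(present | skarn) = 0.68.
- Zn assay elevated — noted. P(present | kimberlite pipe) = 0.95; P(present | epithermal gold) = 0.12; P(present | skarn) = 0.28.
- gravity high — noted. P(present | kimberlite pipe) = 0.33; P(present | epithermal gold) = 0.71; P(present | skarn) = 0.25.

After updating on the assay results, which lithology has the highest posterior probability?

By Bayes' rule with conditional independence, the unnormalized weight for each hypothesis is prior × ∏ likelihoods (using 1 − P(present | H) for each absent assay result):
  kimberlite pipe: 0.41 × (1 − 0.22) × 0.95 × 0.33 = 0.10026
  epithermal gold: 0.27 × (1 − 0.62) × 0.12 × 0.71 = 0.0087415
  skarn: 0.32 × (1 − 0.68) × 0.28 × 0.25 = 0.007168
Normalizing constant Z = 0.10026 + 0.0087415 + 0.007168 = 0.11617.
P(kimberlite pipe | evidence) ≈ 0.10026 / 0.11617 ≈ 0.863
P(epithermal gold | evidence) ≈ 0.0087415 / 0.11617 ≈ 0.075
P(skarn | evidence) ≈ 0.007168 / 0.11617 ≈ 0.062
The largest is 0.863, so kimberlite pipe is most probable.

kimberlite pipe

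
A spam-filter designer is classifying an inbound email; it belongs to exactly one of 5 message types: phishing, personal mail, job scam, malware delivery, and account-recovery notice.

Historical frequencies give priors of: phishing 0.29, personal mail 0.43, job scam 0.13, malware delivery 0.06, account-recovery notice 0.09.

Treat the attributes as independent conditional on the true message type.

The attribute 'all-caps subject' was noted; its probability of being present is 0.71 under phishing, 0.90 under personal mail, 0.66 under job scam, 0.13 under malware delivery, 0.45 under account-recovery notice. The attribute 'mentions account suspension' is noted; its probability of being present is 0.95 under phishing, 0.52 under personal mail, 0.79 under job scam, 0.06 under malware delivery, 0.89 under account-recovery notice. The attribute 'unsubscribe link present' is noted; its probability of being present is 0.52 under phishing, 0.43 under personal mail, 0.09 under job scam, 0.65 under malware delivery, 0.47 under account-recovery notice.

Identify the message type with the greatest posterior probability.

For each hypothesis, the unnormalized posterior weight is prior × product of the attribute likelihoods:
  phishing: 0.29 × 0.71 × 0.95 × 0.52 = 0.10171
  personal mail: 0.43 × 0.90 × 0.52 × 0.43 = 0.086533
  job scam: 0.13 × 0.66 × 0.79 × 0.09 = 0.0061004
  malware delivery: 0.06 × 0.13 × 0.06 × 0.65 = 0.0003042
  account-recovery notice: 0.09 × 0.45 × 0.89 × 0.47 = 0.016941
Normalizing constant Z = 0.10171 + 0.086533 + 0.0061004 + 0.0003042 + 0.016941 = 0.21159.
P(phishing | evidence) ≈ 0.10171 / 0.21159 ≈ 0.481
P(personal mail | evidence) ≈ 0.086533 / 0.21159 ≈ 0.409
P(job scam | evidence) ≈ 0.0061004 / 0.21159 ≈ 0.029
P(malware delivery | evidence) ≈ 0.0003042 / 0.21159 ≈ 0.001
P(account-recovery notice | evidence) ≈ 0.016941 / 0.21159 ≈ 0.080
The largest is 0.481, so phishing is most probable.

phishing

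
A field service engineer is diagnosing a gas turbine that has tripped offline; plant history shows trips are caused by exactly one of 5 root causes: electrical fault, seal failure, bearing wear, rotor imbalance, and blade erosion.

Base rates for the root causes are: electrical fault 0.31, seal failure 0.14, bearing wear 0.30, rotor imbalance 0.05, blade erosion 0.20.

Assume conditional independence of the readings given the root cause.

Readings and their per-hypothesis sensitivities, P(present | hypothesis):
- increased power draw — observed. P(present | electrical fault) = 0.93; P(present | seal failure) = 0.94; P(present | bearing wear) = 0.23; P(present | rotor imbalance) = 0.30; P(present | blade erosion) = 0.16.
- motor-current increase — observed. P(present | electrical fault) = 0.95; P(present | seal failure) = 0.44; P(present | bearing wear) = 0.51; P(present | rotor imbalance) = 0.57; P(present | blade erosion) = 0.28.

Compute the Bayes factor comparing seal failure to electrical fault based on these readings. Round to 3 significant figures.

The Bayes factor is the ratio of the joint likelihoods of the reading pattern under the two hypotheses.
  seal failure: 0.94 × 0.44 = 0.4136
  electrical fault: 0.93 × 0.95 = 0.8835
Bayes factor = 0.4136 / 0.8835 ≈ 0.468

0.468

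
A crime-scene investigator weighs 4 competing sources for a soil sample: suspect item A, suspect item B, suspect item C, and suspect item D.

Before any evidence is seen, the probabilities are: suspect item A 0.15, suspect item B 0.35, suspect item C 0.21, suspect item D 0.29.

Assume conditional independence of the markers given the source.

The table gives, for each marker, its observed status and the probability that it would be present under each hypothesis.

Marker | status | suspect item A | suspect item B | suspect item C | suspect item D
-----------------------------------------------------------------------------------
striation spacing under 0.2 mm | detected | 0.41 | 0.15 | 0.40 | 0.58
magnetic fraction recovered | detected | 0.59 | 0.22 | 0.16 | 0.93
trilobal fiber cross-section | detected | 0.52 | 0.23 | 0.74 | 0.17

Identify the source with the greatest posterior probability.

suspect item D

Multiply each prior by the joint likelihood of the marker pattern:
  suspect item A: 0.15 × 0.41 × 0.59 × 0.52 = 0.018868
  suspect item B: 0.35 × 0.15 × 0.22 × 0.23 = 0.0026565
  suspect item C: 0.21 × 0.40 × 0.16 × 0.74 = 0.0099456
  suspect item D: 0.29 × 0.58 × 0.93 × 0.17 = 0.026592
Marginal likelihood of the evidence = 0.058063.
P(suspect item A | evidence) ≈ 0.018868 / 0.058063 ≈ 0.325
P(suspect item B | evidence) ≈ 0.0026565 / 0.058063 ≈ 0.046
P(suspect item C | evidence) ≈ 0.0099456 / 0.058063 ≈ 0.171
P(suspect item D | evidence) ≈ 0.026592 / 0.058063 ≈ 0.458
The largest is 0.458, so suspect item D is most probable.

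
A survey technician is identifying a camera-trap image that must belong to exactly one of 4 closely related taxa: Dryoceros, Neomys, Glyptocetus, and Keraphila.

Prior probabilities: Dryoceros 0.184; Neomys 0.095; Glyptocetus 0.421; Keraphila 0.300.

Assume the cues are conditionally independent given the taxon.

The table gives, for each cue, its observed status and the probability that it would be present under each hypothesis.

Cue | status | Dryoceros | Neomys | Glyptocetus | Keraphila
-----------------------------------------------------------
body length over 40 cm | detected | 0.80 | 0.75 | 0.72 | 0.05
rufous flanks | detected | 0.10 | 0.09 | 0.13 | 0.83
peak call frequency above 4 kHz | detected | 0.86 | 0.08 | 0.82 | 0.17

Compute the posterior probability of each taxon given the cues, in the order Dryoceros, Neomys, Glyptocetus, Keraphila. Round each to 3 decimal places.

By Bayes' rule with conditional independence, the unnormalized weight for each hypothesis is prior × ∏ likelihoods:
  Dryoceros: 0.184 × 0.80 × 0.10 × 0.86 = 0.012659
  Neomys: 0.095 × 0.75 × 0.09 × 0.08 = 0.000513
  Glyptocetus: 0.421 × 0.72 × 0.13 × 0.82 = 0.032313
  Keraphila: 0.300 × 0.05 × 0.83 × 0.17 = 0.0021165
Marginal likelihood of the evidence = 0.047601.
P(Dryoceros | evidence) = 0.012659 / 0.047601 ≈ 0.266
P(Neomys | evidence) = 0.000513 / 0.047601 ≈ 0.011
P(Glyptocetus | evidence) = 0.032313 / 0.047601 ≈ 0.679
P(Keraphila | evidence) = 0.0021165 / 0.047601 ≈ 0.044

0.266, 0.011, 0.679, 0.044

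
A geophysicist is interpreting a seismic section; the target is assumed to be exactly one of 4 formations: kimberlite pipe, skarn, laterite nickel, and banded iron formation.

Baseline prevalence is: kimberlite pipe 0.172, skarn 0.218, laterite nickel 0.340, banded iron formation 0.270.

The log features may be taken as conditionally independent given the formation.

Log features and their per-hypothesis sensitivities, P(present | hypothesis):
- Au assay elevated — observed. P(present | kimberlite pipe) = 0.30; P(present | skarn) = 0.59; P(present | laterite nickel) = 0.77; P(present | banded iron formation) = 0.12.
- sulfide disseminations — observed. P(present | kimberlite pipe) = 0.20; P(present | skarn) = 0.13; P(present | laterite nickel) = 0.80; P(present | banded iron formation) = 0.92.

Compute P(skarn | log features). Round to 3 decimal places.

For each hypothesis, the unnormalized posterior weight is prior × product of the log feature likelihoods:
  kimberlite pipe: 0.172 × 0.30 × 0.20 = 0.01032
  skarn: 0.218 × 0.59 × 0.13 = 0.016721
  laterite nickel: 0.340 × 0.77 × 0.80 = 0.20944
  banded iron formation: 0.270 × 0.12 × 0.92 = 0.029808
The unnormalized weights sum to 0.26629.
P(skarn | evidence) = 0.016721 / 0.26629 ≈ 0.063.

0.063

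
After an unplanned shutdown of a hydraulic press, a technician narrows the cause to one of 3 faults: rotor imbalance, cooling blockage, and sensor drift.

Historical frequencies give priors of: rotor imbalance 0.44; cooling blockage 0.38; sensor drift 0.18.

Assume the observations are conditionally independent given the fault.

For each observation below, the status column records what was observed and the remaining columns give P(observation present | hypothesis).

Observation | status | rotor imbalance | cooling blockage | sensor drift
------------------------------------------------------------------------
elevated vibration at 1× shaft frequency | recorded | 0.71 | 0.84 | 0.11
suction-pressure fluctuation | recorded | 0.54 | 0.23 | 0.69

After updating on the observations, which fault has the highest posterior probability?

rotor imbalance

By Bayes' rule with conditional independence, the unnormalized weight for each hypothesis is prior × ∏ likelihoods:
  rotor imbalance: 0.44 × 0.71 × 0.54 = 0.1687
  cooling blockage: 0.38 × 0.84 × 0.23 = 0.073416
  sensor drift: 0.18 × 0.11 × 0.69 = 0.013662
Normalizing constant Z = 0.1687 + 0.073416 + 0.013662 = 0.25577.
P(rotor imbalance | evidence) ≈ 0.1687 / 0.25577 ≈ 0.660
P(cooling blockage | evidence) ≈ 0.073416 / 0.25577 ≈ 0.287
P(sensor drift | evidence) ≈ 0.013662 / 0.25577 ≈ 0.053
The largest is 0.660, so rotor imbalance is most probable.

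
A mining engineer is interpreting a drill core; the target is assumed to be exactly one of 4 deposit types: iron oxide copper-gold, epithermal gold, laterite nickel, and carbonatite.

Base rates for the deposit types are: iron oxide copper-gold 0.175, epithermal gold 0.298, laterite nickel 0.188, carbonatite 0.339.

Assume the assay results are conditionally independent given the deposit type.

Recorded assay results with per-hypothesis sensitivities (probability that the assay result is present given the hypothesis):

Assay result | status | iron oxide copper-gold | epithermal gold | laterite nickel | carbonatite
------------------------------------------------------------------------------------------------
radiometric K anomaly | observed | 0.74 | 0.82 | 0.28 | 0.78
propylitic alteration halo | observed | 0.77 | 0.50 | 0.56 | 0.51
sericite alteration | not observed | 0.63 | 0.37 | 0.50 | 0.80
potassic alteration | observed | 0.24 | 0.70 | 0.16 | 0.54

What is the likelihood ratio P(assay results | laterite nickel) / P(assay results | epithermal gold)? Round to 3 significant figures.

The Bayes factor is the ratio of the joint likelihoods of the assay result pattern under the two hypotheses (using 1 − P(present | H) for each absent assay result).
  laterite nickel: 0.28 × 0.56 × (1 − 0.50) × 0.16 = 0.012544
  epithermal gold: 0.82 × 0.50 × (1 − 0.37) × 0.70 = 0.18081
Bayes factor = 0.012544 / 0.18081 ≈ 0.0694

0.0694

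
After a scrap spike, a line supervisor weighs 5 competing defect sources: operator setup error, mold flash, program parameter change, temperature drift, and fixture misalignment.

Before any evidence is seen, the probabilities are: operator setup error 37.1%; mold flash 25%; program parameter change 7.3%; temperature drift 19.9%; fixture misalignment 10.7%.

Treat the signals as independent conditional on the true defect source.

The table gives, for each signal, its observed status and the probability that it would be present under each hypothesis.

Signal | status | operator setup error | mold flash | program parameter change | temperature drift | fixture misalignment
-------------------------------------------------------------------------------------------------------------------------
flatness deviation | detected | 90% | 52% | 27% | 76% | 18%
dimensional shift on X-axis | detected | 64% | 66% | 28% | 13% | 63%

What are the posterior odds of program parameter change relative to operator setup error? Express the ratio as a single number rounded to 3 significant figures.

Unnormalized posterior weight (prior times the signal likelihoods) for each of the two hypotheses:
  program parameter change: 0.073 × 0.27 × 0.28 = 0.0055188
  operator setup error: 0.371 × 0.90 × 0.64 = 0.2137
Odds(program parameter change : operator setup error) = 0.0055188 / 0.2137 ≈ 0.0258.

0.0258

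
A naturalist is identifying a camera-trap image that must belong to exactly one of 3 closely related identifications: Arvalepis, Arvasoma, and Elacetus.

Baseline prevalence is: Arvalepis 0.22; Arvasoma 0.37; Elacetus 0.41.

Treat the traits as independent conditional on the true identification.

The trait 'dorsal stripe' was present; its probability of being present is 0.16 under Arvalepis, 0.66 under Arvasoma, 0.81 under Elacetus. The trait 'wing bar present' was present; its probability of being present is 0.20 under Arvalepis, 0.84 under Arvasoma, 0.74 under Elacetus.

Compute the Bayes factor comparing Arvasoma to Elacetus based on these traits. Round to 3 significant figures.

0.925

Take the product of per-trait likelihoods under each hypothesis, then divide.
  Arvasoma: 0.66 × 0.84 = 0.5544
  Elacetus: 0.81 × 0.74 = 0.5994
Bayes factor = 0.5544 / 0.5994 ≈ 0.925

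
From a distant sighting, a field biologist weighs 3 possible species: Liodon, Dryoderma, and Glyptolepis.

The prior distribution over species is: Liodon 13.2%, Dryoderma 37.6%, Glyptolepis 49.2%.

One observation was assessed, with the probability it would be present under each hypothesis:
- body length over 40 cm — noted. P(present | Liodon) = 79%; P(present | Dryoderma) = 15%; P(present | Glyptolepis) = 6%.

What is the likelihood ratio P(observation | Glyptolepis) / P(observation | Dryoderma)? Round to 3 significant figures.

0.400

The Bayes factor is the ratio of the two likelihoods.
  Glyptolepis: 0.06
  Dryoderma: 0.15
Bayes factor = 0.06 / 0.15 ≈ 0.400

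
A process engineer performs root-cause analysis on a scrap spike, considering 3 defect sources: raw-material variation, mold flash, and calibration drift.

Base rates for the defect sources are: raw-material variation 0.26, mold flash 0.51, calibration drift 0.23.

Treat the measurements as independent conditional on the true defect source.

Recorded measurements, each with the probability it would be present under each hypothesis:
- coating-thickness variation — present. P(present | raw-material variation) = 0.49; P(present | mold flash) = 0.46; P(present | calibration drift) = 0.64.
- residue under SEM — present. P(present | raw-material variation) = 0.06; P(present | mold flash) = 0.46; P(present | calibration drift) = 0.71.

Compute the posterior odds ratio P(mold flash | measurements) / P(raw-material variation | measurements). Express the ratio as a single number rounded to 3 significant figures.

14.1

Posterior odds equal prior odds times the likelihood ratio; only the two competing hypotheses matter.
  mold flash: 0.51 × 0.46 × 0.46 = 0.10792
  raw-material variation: 0.26 × 0.49 × 0.06 = 0.007644
Odds(mold flash : raw-material variation) = 0.10792 / 0.007644 ≈ 14.1.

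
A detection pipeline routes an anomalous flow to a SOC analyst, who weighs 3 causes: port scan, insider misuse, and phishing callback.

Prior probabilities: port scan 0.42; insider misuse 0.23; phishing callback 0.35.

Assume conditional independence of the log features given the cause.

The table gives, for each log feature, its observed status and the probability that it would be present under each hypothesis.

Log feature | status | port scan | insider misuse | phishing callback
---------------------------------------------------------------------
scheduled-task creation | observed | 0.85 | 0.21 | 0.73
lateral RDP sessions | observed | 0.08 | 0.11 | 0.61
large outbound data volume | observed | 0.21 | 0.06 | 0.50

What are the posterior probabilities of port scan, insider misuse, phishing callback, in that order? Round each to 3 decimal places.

0.071, 0.004, 0.925

Multiply each prior by the joint likelihood of the log feature pattern:
  port scan: 0.42 × 0.85 × 0.08 × 0.21 = 0.0059976
  insider misuse: 0.23 × 0.21 × 0.11 × 0.06 = 0.00031878
  phishing callback: 0.35 × 0.73 × 0.61 × 0.50 = 0.077927
Marginal likelihood of the evidence = 0.084244.
P(port scan | evidence) = 0.0059976 / 0.084244 ≈ 0.071
P(insider misuse | evidence) = 0.00031878 / 0.084244 ≈ 0.004
P(phishing callback | evidence) = 0.077927 / 0.084244 ≈ 0.925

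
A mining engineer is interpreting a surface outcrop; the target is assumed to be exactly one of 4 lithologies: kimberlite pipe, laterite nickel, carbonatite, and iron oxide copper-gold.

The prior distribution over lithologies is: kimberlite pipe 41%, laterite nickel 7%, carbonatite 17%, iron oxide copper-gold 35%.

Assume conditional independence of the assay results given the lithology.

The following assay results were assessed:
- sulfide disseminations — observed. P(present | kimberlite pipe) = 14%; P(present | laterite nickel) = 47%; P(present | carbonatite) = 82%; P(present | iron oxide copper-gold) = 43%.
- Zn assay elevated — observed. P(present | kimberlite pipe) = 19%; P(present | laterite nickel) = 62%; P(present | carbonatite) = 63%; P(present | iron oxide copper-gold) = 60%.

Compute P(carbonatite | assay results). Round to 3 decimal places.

0.419

Multiply each prior by the joint likelihood of the assay result pattern:
  kimberlite pipe: 0.41 × 0.14 × 0.19 = 0.010906
  laterite nickel: 0.07 × 0.47 × 0.62 = 0.020398
  carbonatite: 0.17 × 0.82 × 0.63 = 0.087822
  iron oxide copper-gold: 0.35 × 0.43 × 0.60 = 0.0903
Normalizing constant Z = 0.010906 + 0.020398 + 0.087822 + 0.0903 = 0.20943.
P(carbonatite | evidence) = 0.087822 / 0.20943 ≈ 0.419.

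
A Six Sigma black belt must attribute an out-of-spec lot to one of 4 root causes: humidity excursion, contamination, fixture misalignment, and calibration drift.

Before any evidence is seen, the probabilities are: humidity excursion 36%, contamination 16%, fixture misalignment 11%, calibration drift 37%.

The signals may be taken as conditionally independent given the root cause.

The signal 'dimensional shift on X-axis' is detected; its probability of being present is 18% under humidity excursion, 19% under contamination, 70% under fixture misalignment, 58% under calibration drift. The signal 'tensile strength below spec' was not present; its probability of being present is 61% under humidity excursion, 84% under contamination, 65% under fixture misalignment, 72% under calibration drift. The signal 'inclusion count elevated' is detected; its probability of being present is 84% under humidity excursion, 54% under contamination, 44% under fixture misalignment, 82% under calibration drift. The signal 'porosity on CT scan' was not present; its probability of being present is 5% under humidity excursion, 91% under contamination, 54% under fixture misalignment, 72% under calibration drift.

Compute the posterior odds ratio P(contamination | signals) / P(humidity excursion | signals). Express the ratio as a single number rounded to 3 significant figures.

The normalizing constant cancels in an odds ratio, so compute prior × likelihood for the two hypotheses only (using 1 − P(present | H) for each absent signal):
  contamination: 0.16 × 0.19 × (1 − 0.84) × 0.54 × (1 − 0.91) = 0.00023639
  humidity excursion: 0.36 × 0.18 × (1 − 0.61) × 0.84 × (1 − 0.05) = 0.020167
Odds(contamination : humidity excursion) = 0.00023639 / 0.020167 ≈ 0.0117.

0.0117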